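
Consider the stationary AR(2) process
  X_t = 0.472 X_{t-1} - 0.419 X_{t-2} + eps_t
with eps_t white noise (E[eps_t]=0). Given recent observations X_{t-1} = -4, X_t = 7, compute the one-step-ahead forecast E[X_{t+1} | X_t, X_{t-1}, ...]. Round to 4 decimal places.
E[X_{t+1} \mid \mathcal F_t] = 4.9800

For an AR(p) model X_t = c + sum_i phi_i X_{t-i} + eps_t, the
one-step-ahead conditional mean is
  E[X_{t+1} | X_t, ...] = c + sum_i phi_i X_{t+1-i}.
Substitute known values:
  E[X_{t+1} | ...] = (0.472) * (7) + (-0.419) * (-4)
                   = 4.9800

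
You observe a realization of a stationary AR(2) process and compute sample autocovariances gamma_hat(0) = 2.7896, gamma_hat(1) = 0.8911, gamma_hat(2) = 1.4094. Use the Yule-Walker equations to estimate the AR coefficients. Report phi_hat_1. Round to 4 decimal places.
\hat\phi_{1} = 0.1760

The Yule-Walker equations for an AR(p) process read, in matrix form,
  Gamma_p phi = r_p,   with   (Gamma_p)_{ij} = gamma(|i - j|),
                       (r_p)_i = gamma(i),   i,j = 1..p.
Substitute the sample gammas (Toeplitz matrix and right-hand side of size 2):
  Gamma_p = [[2.7896, 0.8911], [0.8911, 2.7896]]
  r_p     = [0.8911, 1.4094]
Written out:
  2.7896 phi_1 + 0.8911 phi_2 = 0.8911
  0.8911 phi_1 + 2.7896 phi_2 = 1.4094
Solve by Cramer's rule:
  det = gamma(0)^2 - gamma(1)^2 = (2.7896)^2 - (0.8911)^2 = 7.78186816 - 0.79405921 = 6.98780895
  phi_hat_1 = [gamma(1) gamma(0) - gamma(1) gamma(2)] / det = [(0.8911)(2.7896) - (0.8911)(1.4094)] / 6.98780895 = 1.22989622 / 6.98780895 = 0.176
  phi_hat_2 = [gamma(0) gamma(2) - gamma(1)^2] / det = [(2.7896)(1.4094) - (0.8911)^2] / 6.98780895 = 3.13760303 / 6.98780895 = 0.449
So phi_hat = [0.1760, 0.4490].
Therefore phi_hat_1 = 0.1760.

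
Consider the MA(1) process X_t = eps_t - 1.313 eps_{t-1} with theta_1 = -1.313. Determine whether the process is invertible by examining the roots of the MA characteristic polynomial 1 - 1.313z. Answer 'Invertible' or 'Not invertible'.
\text{Not invertible}

The MA(q) characteristic polynomial is P(z) = 1 - 1.313z.
Invertibility requires all roots to lie outside the unit circle, i.e. |z| > 1 for every root.
This is linear in z: 1 + (-1.313) z = 0  =>  z = -1/(-1.313) = 0.761615,  |z| = 0.761615.
Moduli of all roots: 0.7616.
All moduli strictly greater than 1? No.
Verdict: Not invertible.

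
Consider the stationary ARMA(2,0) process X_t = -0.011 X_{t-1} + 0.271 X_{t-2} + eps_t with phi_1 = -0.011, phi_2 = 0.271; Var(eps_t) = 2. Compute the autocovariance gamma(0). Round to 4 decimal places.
\gamma(0) = 2.1590

Multiply the model equation by X_{t-k} and take expectations. With theta_0 = psi_0 = 1 and psi_j the MA(infinity) weights, this gives
  gamma(k) - sum_i phi_i gamma(k-i) = c_k,
  c_k = sigma^2 * sum_{j=k..q} theta_j psi_{j-k}   (c_k = 0 for k > q),
using gamma(-m) = gamma(m).
Pure AR (q = 0): c_0 = sigma^2 = 2, c_k = 0 for k >= 1.
Equations for k = 0, 1, 2 (AR order 2, c_2 = 0):
  (E0) gamma(0) = phi_1 gamma(1) + phi_2 gamma(2) + c_0
  (E1) gamma(1) = phi_1 gamma(0) + phi_2 gamma(1) + c_1
  (E2) gamma(2) = phi_1 gamma(1) + phi_2 gamma(0)
From (E1): gamma(1) = A gamma(0) + B with
  A = phi_1 / (1 - phi_2) = -0.011 / 0.729 = -0.015089,   B = c_1 / (1 - phi_2) = 0 / 0.729 = 0.
Insert (E2) into (E0): gamma(0) (1 - phi_2^2) = phi_1 (1 + phi_2) gamma(1) + c_0.
  phi_1 (1 + phi_2) = (-0.011)(1.271) = -0.013981,   1 - phi_2^2 = 0.926559.
Replace gamma(1) by A gamma(0) + B and collect gamma(0):
  gamma(0) [0.926559 - (-0.013981)(-0.015089)] = c_0 = 2
  gamma(0) * 0.926348 = 2
  gamma(0) = 2 / 0.926348 = 2.159016.
Therefore gamma(0) = 2.1590 (to 4 decimal places).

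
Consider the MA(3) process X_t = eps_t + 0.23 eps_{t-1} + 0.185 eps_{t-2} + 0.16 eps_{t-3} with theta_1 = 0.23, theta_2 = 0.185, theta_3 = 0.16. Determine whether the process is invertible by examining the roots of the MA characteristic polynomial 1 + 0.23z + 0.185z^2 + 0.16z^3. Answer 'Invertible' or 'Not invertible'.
\text{Invertible}

The MA(q) characteristic polynomial is P(z) = 1 + 0.23z + 0.185z^2 + 0.16z^3.
Invertibility requires all roots to lie outside the unit circle, i.e. |z| > 1 for every root.
Degree 3: look for a simple real root z0 first, then factor out (1 - z/z0) and solve the remaining quadratic.
Testing z0 = -2: P(-2) = 1 + (0.23)(-2) + (0.185)(-2)^2 + (0.16)(-2)^3
  = 1 + (-0.46) + (0.74) + (-1.28) = 0.  So z_0 = -2 is a root, |z_0| = 2.
Divide out the factor (1 + 0.5 z) = (1 - z/z0) (since 1/z0 = -0.5):
  P(z) = (1 + 0.5 z)(1 + (-0.27) z + (0.32) z^2)
  [check: z-coef -0.27 - (-0.5) = 0.23; z^2-coef 0.32 - (-0.5)(-0.27) = 0.185; z^3-coef -(-0.5)(0.32) = 0.16.]
Remaining roots from the quadratic factor 1 + (-0.27) z + (0.32) z^2:
  Set 1 + (-0.27) z + (0.32) z^2 = 0, i.e. a z^2 + b z + c = 0 with a = 0.32, b = -0.27, c = 1.
  Discriminant D = b^2 - 4ac = (-0.27)^2 - 4*(0.32)*1 = 0.0729 - (1.28) = -1.2071.
  D < 0, so the roots are the complex-conjugate pair z = (-b +/- i sqrt(-D)) / (2a) = 0.4219 +/- 1.7167i.
  For a conjugate pair |z|^2 = z * conj(z) = (product of roots) = c/a = 1/(0.32) = 3.125, so |z| = sqrt(3.125) = 1.7678 for both roots.
Moduli of all roots: 2.0000, 1.7678, 1.7678.
All moduli strictly greater than 1? Yes.
Verdict: Invertible.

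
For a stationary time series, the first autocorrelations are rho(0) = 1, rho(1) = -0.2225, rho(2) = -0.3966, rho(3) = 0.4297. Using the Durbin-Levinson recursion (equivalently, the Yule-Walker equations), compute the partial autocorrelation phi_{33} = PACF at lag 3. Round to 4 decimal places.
\phi_{33} = 0.2639

The PACF at lag k is phi_{kk}, the last component of the solution
to the Yule-Walker system G_k phi = r_k where
  (G_k)_{ij} = rho(|i - j|), (r_k)_i = rho(i), i,j = 1..k.
Equivalently, Durbin-Levinson gives phi_{kk} iteratively:
  phi_{11} = rho(1)
  phi_{kk} = [rho(k) - sum_{j=1..k-1} phi_{k-1,j} rho(k-j)]
            / [1 - sum_{j=1..k-1} phi_{k-1,j} rho(j)],
  phi_{k,j} = phi_{k-1,j} - phi_{kk} phi_{k-1,k-j},  j = 1..k-1.
Step k = 1:
  phi_11 = rho(1) = -0.2225.
Step k = 2:
  phi_22 = [rho(2) - phi_11 rho(1)] / [1 - phi_11 rho(1)] = [-0.3966 - (-0.2225)(-0.2225)] / [1 - (-0.2225)(-0.2225)]
         = -0.44610625 / 0.95049375 = -0.469342.
  Update: phi_21 = phi_11 - phi_22 phi_11 = -0.2225 - (-0.469342)(-0.2225) = -0.326929.
Step k = 3:
  phi_33 = [rho(3) - phi_21 rho(2) - phi_22 rho(1)] / [1 - phi_21 rho(1) - phi_22 rho(2)]
    numerator   = 0.4297 - (-0.326929)(-0.3966) - (-0.469342)(-0.2225) = 0.19561165
    denominator = 1 - (-0.326929)(-0.2225) - (-0.469342)(-0.3966) = 0.74111753
  phi_33 = 0.19561165 / 0.74111753 = 0.2639.
Therefore phi_{33} = 0.2639.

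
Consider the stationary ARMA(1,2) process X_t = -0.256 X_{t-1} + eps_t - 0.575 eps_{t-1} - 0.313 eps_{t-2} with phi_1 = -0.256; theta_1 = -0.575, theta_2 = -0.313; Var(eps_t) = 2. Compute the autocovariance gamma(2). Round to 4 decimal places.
\gamma(2) = -0.2418

Multiply the model equation by X_{t-k} and take expectations. With theta_0 = psi_0 = 1 and psi_j the MA(infinity) weights, this gives
  gamma(k) - sum_i phi_i gamma(k-i) = c_k,
  c_k = sigma^2 * sum_{j=k..q} theta_j psi_{j-k}   (c_k = 0 for k > q),
using gamma(-m) = gamma(m).
psi-weights needed (psi_j = theta_j + sum_i phi_i psi_{j-i}):
  psi_1 = theta_1 + phi_1 = -0.575 + (-0.256) = -0.831
  psi_2 = theta_2 + phi_1 psi_1 = -0.313 + (-0.256)(-0.831) = -0.100264
Right-hand sides:
  c_0 = sigma^2 (1 + theta_1 psi_1 + theta_2 psi_2) = 2 * (1 + (-0.575)(-0.831) + (-0.313)(-0.100264)) = 2 * 1.509208 = 3.018415
  c_1 = sigma^2 (theta_1 + theta_2 psi_1) = 2 * (-0.575 + (-0.313)(-0.831)) = -0.629794
  c_2 = sigma^2 theta_2 = 2 * (-0.313) = -0.626
Equations for k = 0 and k = 1 (AR order 1):
  gamma(0) = phi_1 gamma(1) + c_0
  gamma(1) = phi_1 gamma(0) + c_1
Substituting the second into the first: gamma(0) (1 - phi_1^2) = c_0 + phi_1 c_1, so
  gamma(0) = (c_0 + phi_1 c_1) / (1 - phi_1^2) = (3.018415 + (-0.256)(-0.629794)) / (1 - (-0.256)^2) = 3.179643 / 0.934464 = 3.402638.
  gamma(1) = phi_1 gamma(0) + c_1 = (-0.256)(3.402638) + (-0.629794) = -1.500869.
For k = 2: gamma(2) = phi_1 gamma(1) + c_2
  = (-0.256)(-1.500869) + (-0.626) = -0.241777.
Therefore gamma(2) = -0.2418 (to 4 decimal places).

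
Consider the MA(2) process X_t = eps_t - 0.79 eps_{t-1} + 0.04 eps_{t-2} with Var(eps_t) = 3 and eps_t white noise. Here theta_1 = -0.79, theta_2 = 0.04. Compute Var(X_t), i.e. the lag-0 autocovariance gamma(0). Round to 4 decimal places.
\gamma(0) = 4.8771

For an MA(q) process X_t = eps_t + sum_i theta_i eps_{t-i} with
Var(eps_t) = sigma^2, the variance is
  gamma(0) = sigma^2 * (1 + sum_i theta_i^2).
  sum_i theta_i^2 = (-0.79)^2 + (0.04)^2 = 0.6241 + 0.0016 = 0.6257.
  gamma(0) = 3 * (1 + 0.6257) = 3 * 1.6257 = 4.8771.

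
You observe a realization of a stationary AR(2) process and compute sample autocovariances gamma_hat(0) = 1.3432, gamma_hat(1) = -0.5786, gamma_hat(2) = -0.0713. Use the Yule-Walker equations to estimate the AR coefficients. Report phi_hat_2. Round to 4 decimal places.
\hat\phi_{2} = -0.2930

The Yule-Walker equations for an AR(p) process read, in matrix form,
  Gamma_p phi = r_p,   with   (Gamma_p)_{ij} = gamma(|i - j|),
                       (r_p)_i = gamma(i),   i,j = 1..p.
Substitute the sample gammas (Toeplitz matrix and right-hand side of size 2):
  Gamma_p = [[1.3432, -0.5786], [-0.5786, 1.3432]]
  r_p     = [-0.5786, -0.0713]
Written out:
  1.3432 phi_1 - 0.5786 phi_2 = -0.5786
  -0.5786 phi_1 + 1.3432 phi_2 = -0.0713
Solve by Cramer's rule:
  det = gamma(0)^2 - gamma(1)^2 = (1.3432)^2 - (-0.5786)^2 = 1.80418624 - 0.33477796 = 1.46940828
  phi_hat_1 = [gamma(1) gamma(0) - gamma(1) gamma(2)] / det = [(-0.5786)(1.3432) - (-0.5786)(-0.0713)] / 1.46940828 = -0.8184297 / 1.46940828 = -0.557
  phi_hat_2 = [gamma(0) gamma(2) - gamma(1)^2] / det = [(1.3432)(-0.0713) - (-0.5786)^2] / 1.46940828 = -0.43054812 / 1.46940828 = -0.293
So phi_hat = [-0.5570, -0.2930].
Therefore phi_hat_2 = -0.2930.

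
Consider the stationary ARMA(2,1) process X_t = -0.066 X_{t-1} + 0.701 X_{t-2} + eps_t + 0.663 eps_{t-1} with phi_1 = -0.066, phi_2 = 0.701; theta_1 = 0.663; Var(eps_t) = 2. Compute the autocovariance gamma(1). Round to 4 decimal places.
\gamma(1) = 3.3883

Multiply the model equation by X_{t-k} and take expectations. With theta_0 = psi_0 = 1 and psi_j the MA(infinity) weights, this gives
  gamma(k) - sum_i phi_i gamma(k-i) = c_k,
  c_k = sigma^2 * sum_{j=k..q} theta_j psi_{j-k}   (c_k = 0 for k > q),
using gamma(-m) = gamma(m).
psi-weights needed (psi_j = theta_j + sum_i phi_i psi_{j-i}):
  psi_1 = theta_1 + phi_1 = 0.663 + (-0.066) = 0.597
Right-hand sides:
  c_0 = sigma^2 (1 + theta_1 psi_1) = 2 * (1 + (0.663)(0.597)) = 2 * 1.395811 = 2.791622
  c_1 = sigma^2 theta_1 = 2 * (0.663) = 1.326
  c_2 = 0
Equations for k = 0, 1, 2 (AR order 2, c_2 = 0):
  (E0) gamma(0) = phi_1 gamma(1) + phi_2 gamma(2) + c_0
  (E1) gamma(1) = phi_1 gamma(0) + phi_2 gamma(1) + c_1
  (E2) gamma(2) = phi_1 gamma(1) + phi_2 gamma(0)
From (E1): gamma(1) = A gamma(0) + B with
  A = phi_1 / (1 - phi_2) = -0.066 / 0.299 = -0.220736,   B = c_1 / (1 - phi_2) = 1.326 / 0.299 = 4.434783.
Insert (E2) into (E0): gamma(0) (1 - phi_2^2) = phi_1 (1 + phi_2) gamma(1) + c_0.
  phi_1 (1 + phi_2) = (-0.066)(1.701) = -0.112266,   1 - phi_2^2 = 0.508599.
Replace gamma(1) by A gamma(0) + B and collect gamma(0):
  gamma(0) [0.508599 - (-0.112266)(-0.220736)] = (-0.112266)(4.434783) + 2.791622
  gamma(0) * 0.483818 = 2.293747
  gamma(0) = 2.293747 / 0.483818 = 4.74093.
  gamma(1) = A gamma(0) + B = (-0.220736)(4.74093) + (4.434783) = 3.38829.
Therefore gamma(1) = 3.3883 (to 4 decimal places).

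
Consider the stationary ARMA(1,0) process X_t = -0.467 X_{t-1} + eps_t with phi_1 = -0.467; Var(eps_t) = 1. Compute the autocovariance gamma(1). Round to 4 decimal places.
\gamma(1) = -0.5973

Multiply the model equation by X_{t-k} and take expectations. With theta_0 = psi_0 = 1 and psi_j the MA(infinity) weights, this gives
  gamma(k) - sum_i phi_i gamma(k-i) = c_k,
  c_k = sigma^2 * sum_{j=k..q} theta_j psi_{j-k}   (c_k = 0 for k > q),
using gamma(-m) = gamma(m).
Pure AR (q = 0): c_0 = sigma^2 = 1, c_k = 0 for k >= 1.
Equations for k = 0 and k = 1 (AR order 1):
  gamma(0) = phi_1 gamma(1) + c_0
  gamma(1) = phi_1 gamma(0) + c_1
Substituting the second into the first: gamma(0) (1 - phi_1^2) = c_0 + phi_1 c_1, so
  gamma(0) = c_0 / (1 - phi_1^2) = 1 / (1 - (-0.467)^2) = 1 / 0.781911 = 1.278918.
  gamma(1) = phi_1 gamma(0) = (-0.467)(1.278918) = -0.597255.
Therefore gamma(1) = -0.5973 (to 4 decimal places).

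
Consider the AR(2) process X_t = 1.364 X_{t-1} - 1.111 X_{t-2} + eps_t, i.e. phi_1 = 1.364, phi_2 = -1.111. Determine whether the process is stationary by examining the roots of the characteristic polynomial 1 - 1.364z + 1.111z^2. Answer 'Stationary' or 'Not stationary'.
\text{Not stationary}

The AR(p) characteristic polynomial is P(z) = 1 - 1.364z + 1.111z^2.
Stationarity requires all roots to lie outside the unit circle, i.e. |z| > 1 for every root.
Set 1 + (-1.364) z + (1.111) z^2 = 0, i.e. a z^2 + b z + c = 0 with a = 1.111, b = -1.364, c = 1.
Discriminant D = b^2 - 4ac = (-1.364)^2 - 4*(1.111)*1 = 1.860496 - (4.444) = -2.583504.
D < 0, so the roots are the complex-conjugate pair z = (-b +/- i sqrt(-D)) / (2a) = 0.6139 +/- 0.7234i.
For a conjugate pair |z|^2 = z * conj(z) = (product of roots) = c/a = 1/(1.111) = 0.90009, so |z| = sqrt(0.90009) = 0.9487 for both roots.
Moduli of all roots: 0.9487, 0.9487.
All moduli strictly greater than 1? No.
Verdict: Not stationary.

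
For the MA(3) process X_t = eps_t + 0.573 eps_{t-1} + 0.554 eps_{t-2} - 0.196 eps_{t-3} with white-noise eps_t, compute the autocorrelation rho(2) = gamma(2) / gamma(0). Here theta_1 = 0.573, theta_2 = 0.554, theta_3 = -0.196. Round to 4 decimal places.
\rho(2) = 0.2639

For an MA(q) process with theta_0 = 1, the autocovariance is
  gamma(k) = sigma^2 * sum_{i=0..q-k} theta_i * theta_{i+k},
and rho(k) = gamma(k) / gamma(0). Sigma^2 cancels.
  numerator   = (1)*(0.554) + (0.573)*(-0.196) = 0.441692.
  denominator = (1)^2 + (0.573)^2 + (0.554)^2 + (-0.196)^2 = 1.673661.
  rho(2) = 0.441692 / 1.673661 = 0.2639.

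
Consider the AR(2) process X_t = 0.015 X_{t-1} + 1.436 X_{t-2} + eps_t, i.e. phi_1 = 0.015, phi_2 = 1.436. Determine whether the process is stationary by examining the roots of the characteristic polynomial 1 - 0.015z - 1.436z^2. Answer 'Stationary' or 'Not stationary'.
\text{Not stationary}

The AR(p) characteristic polynomial is P(z) = 1 - 0.015z - 1.436z^2.
Stationarity requires all roots to lie outside the unit circle, i.e. |z| > 1 for every root.
Set 1 + (-0.015) z + (-1.436) z^2 = 0, i.e. a z^2 + b z + c = 0 with a = -1.436, b = -0.015, c = 1.
Discriminant D = b^2 - 4ac = (-0.015)^2 - 4*(-1.436)*1 = 0.000225 - (-5.744) = 5.744225.
D >= 0, so the roots are real: z = (-b +/- sqrt(D)) / (2a) = (0.015 +/- 2.396711) / (-2.872).
  z_1 = (0.015 + 2.396711) / (-2.872) = -0.8397,   |z_1| = 0.8397.
  z_2 = (0.015 - 2.396711) / (-2.872) = 0.8293,   |z_2| = 0.8293.
Moduli of all roots: 0.8397, 0.8293.
All moduli strictly greater than 1? No.
Verdict: Not stationary.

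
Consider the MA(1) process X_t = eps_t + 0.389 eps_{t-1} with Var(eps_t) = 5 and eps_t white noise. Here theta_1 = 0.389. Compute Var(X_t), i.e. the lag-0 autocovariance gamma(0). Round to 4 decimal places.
\gamma(0) = 5.7566

For an MA(q) process X_t = eps_t + sum_i theta_i eps_{t-i} with
Var(eps_t) = sigma^2, the variance is
  gamma(0) = sigma^2 * (1 + sum_i theta_i^2).
  sum_i theta_i^2 = (0.389)^2 = 0.151321.
  gamma(0) = 5 * (1 + 0.151321) = 5 * 1.151321 = 5.756605, which rounds to 5.7566.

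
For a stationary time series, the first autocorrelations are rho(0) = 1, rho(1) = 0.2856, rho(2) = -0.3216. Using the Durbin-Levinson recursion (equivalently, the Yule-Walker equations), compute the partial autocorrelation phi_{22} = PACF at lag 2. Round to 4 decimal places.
\phi_{22} = -0.4390

The PACF at lag k is phi_{kk}, the last component of the solution
to the Yule-Walker system G_k phi = r_k where
  (G_k)_{ij} = rho(|i - j|), (r_k)_i = rho(i), i,j = 1..k.
Equivalently, Durbin-Levinson gives phi_{kk} iteratively:
  phi_{11} = rho(1)
  phi_{kk} = [rho(k) - sum_{j=1..k-1} phi_{k-1,j} rho(k-j)]
            / [1 - sum_{j=1..k-1} phi_{k-1,j} rho(j)],
  phi_{k,j} = phi_{k-1,j} - phi_{kk} phi_{k-1,k-j},  j = 1..k-1.
Step k = 1:
  phi_11 = rho(1) = 0.2856.
Step k = 2:
  phi_22 = [rho(2) - phi_11 rho(1)] / [1 - phi_11 rho(1)] = [-0.3216 - (0.2856)(0.2856)] / [1 - (0.2856)(0.2856)]
         = -0.40316736 / 0.91843264 = -0.439.
Therefore phi_{22} = -0.4390.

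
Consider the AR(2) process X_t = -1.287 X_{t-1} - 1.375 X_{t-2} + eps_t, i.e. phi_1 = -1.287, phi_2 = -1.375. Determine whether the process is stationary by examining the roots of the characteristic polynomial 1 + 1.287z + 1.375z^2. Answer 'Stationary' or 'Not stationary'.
\text{Not stationary}

The AR(p) characteristic polynomial is P(z) = 1 + 1.287z + 1.375z^2.
Stationarity requires all roots to lie outside the unit circle, i.e. |z| > 1 for every root.
Set 1 + (1.287) z + (1.375) z^2 = 0, i.e. a z^2 + b z + c = 0 with a = 1.375, b = 1.287, c = 1.
Discriminant D = b^2 - 4ac = (1.287)^2 - 4*(1.375)*1 = 1.656369 - (5.5) = -3.843631.
D < 0, so the roots are the complex-conjugate pair z = (-b +/- i sqrt(-D)) / (2a) = -0.468 +/- 0.7129i.
For a conjugate pair |z|^2 = z * conj(z) = (product of roots) = c/a = 1/(1.375) = 0.727273, so |z| = sqrt(0.727273) = 0.8528 for both roots.
Moduli of all roots: 0.8528, 0.8528.
All moduli strictly greater than 1? No.
Verdict: Not stationary.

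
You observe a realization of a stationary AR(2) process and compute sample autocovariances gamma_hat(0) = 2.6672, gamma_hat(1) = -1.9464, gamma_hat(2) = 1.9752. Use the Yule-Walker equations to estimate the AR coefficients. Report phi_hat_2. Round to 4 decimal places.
\hat\phi_{2} = 0.4450

The Yule-Walker equations for an AR(p) process read, in matrix form,
  Gamma_p phi = r_p,   with   (Gamma_p)_{ij} = gamma(|i - j|),
                       (r_p)_i = gamma(i),   i,j = 1..p.
Substitute the sample gammas (Toeplitz matrix and right-hand side of size 2):
  Gamma_p = [[2.6672, -1.9464], [-1.9464, 2.6672]]
  r_p     = [-1.9464, 1.9752]
Written out:
  2.6672 phi_1 - 1.9464 phi_2 = -1.9464
  -1.9464 phi_1 + 2.6672 phi_2 = 1.9752
Solve by Cramer's rule:
  det = gamma(0)^2 - gamma(1)^2 = (2.6672)^2 - (-1.9464)^2 = 7.11395584 - 3.78847296 = 3.32548288
  phi_hat_1 = [gamma(1) gamma(0) - gamma(1) gamma(2)] / det = [(-1.9464)(2.6672) - (-1.9464)(1.9752)] / 3.32548288 = -1.3469088 / 3.32548288 = -0.405
  phi_hat_2 = [gamma(0) gamma(2) - gamma(1)^2] / det = [(2.6672)(1.9752) - (-1.9464)^2] / 3.32548288 = 1.47978048 / 3.32548288 = 0.445
So phi_hat = [-0.4050, 0.4450].
Therefore phi_hat_2 = 0.4450.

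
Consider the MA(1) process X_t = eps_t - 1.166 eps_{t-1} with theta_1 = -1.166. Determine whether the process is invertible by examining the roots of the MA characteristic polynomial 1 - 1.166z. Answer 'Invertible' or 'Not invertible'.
\text{Not invertible}

The MA(q) characteristic polynomial is P(z) = 1 - 1.166z.
Invertibility requires all roots to lie outside the unit circle, i.e. |z| > 1 for every root.
This is linear in z: 1 + (-1.166) z = 0  =>  z = -1/(-1.166) = 0.857633,  |z| = 0.857633.
Moduli of all roots: 0.8576.
All moduli strictly greater than 1? No.
Verdict: Not invertible.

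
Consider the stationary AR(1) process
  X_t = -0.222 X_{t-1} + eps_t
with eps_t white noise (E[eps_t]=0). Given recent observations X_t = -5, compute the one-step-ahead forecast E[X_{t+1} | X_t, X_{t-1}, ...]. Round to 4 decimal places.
E[X_{t+1} \mid \mathcal F_t] = 1.1100

For an AR(p) model X_t = c + sum_i phi_i X_{t-i} + eps_t, the
one-step-ahead conditional mean is
  E[X_{t+1} | X_t, ...] = c + sum_i phi_i X_{t+1-i}.
Substitute known values:
  E[X_{t+1} | ...] = (-0.222) * (-5)
                   = 1.1100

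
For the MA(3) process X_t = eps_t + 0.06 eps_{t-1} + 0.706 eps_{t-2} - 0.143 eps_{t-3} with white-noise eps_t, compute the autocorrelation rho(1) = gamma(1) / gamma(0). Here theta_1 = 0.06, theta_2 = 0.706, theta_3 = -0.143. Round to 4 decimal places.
\rho(1) = 0.0009

For an MA(q) process with theta_0 = 1, the autocovariance is
  gamma(k) = sigma^2 * sum_{i=0..q-k} theta_i * theta_{i+k},
and rho(k) = gamma(k) / gamma(0). Sigma^2 cancels.
  numerator   = (1)*(0.06) + (0.06)*(0.706) + (0.706)*(-0.143) = 0.001402.
  denominator = (1)^2 + (0.06)^2 + (0.706)^2 + (-0.143)^2 = 1.522485.
  rho(1) = 0.001402 / 1.522485 = 0.0009.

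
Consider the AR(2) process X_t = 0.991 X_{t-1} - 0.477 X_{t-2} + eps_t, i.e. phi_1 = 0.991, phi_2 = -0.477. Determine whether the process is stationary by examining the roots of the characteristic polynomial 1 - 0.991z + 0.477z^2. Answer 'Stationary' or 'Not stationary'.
\text{Stationary}

The AR(p) characteristic polynomial is P(z) = 1 - 0.991z + 0.477z^2.
Stationarity requires all roots to lie outside the unit circle, i.e. |z| > 1 for every root.
Set 1 + (-0.991) z + (0.477) z^2 = 0, i.e. a z^2 + b z + c = 0 with a = 0.477, b = -0.991, c = 1.
Discriminant D = b^2 - 4ac = (-0.991)^2 - 4*(0.477)*1 = 0.982081 - (1.908) = -0.925919.
D < 0, so the roots are the complex-conjugate pair z = (-b +/- i sqrt(-D)) / (2a) = 1.0388 +/- 1.0086i.
For a conjugate pair |z|^2 = z * conj(z) = (product of roots) = c/a = 1/(0.477) = 2.096436, so |z| = sqrt(2.096436) = 1.4479 for both roots.
Moduli of all roots: 1.4479, 1.4479.
All moduli strictly greater than 1? Yes.
Verdict: Stationary.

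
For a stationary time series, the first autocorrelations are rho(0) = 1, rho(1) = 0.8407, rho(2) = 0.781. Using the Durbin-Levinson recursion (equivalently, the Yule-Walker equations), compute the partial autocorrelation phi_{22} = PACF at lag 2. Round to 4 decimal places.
\phi_{22} = 0.2531

The PACF at lag k is phi_{kk}, the last component of the solution
to the Yule-Walker system G_k phi = r_k where
  (G_k)_{ij} = rho(|i - j|), (r_k)_i = rho(i), i,j = 1..k.
Equivalently, Durbin-Levinson gives phi_{kk} iteratively:
  phi_{11} = rho(1)
  phi_{kk} = [rho(k) - sum_{j=1..k-1} phi_{k-1,j} rho(k-j)]
            / [1 - sum_{j=1..k-1} phi_{k-1,j} rho(j)],
  phi_{k,j} = phi_{k-1,j} - phi_{kk} phi_{k-1,k-j},  j = 1..k-1.
Step k = 1:
  phi_11 = rho(1) = 0.8407.
Step k = 2:
  phi_22 = [rho(2) - phi_11 rho(1)] / [1 - phi_11 rho(1)] = [0.781 - (0.8407)(0.8407)] / [1 - (0.8407)(0.8407)]
         = 0.07422351 / 0.29322351 = 0.2531.
Therefore phi_{22} = 0.2531.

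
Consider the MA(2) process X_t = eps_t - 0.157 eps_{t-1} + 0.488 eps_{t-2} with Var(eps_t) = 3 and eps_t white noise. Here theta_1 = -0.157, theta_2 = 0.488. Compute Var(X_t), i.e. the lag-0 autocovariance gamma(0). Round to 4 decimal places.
\gamma(0) = 3.7884

For an MA(q) process X_t = eps_t + sum_i theta_i eps_{t-i} with
Var(eps_t) = sigma^2, the variance is
  gamma(0) = sigma^2 * (1 + sum_i theta_i^2).
  sum_i theta_i^2 = (-0.157)^2 + (0.488)^2 = 0.024649 + 0.238144 = 0.262793.
  gamma(0) = 3 * (1 + 0.262793) = 3 * 1.262793 = 3.788379, which rounds to 3.7884.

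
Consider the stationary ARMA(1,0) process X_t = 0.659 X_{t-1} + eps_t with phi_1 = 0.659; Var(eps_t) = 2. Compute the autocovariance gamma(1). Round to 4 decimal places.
\gamma(1) = 2.3298

Multiply the model equation by X_{t-k} and take expectations. With theta_0 = psi_0 = 1 and psi_j the MA(infinity) weights, this gives
  gamma(k) - sum_i phi_i gamma(k-i) = c_k,
  c_k = sigma^2 * sum_{j=k..q} theta_j psi_{j-k}   (c_k = 0 for k > q),
using gamma(-m) = gamma(m).
Pure AR (q = 0): c_0 = sigma^2 = 2, c_k = 0 for k >= 1.
Equations for k = 0 and k = 1 (AR order 1):
  gamma(0) = phi_1 gamma(1) + c_0
  gamma(1) = phi_1 gamma(0) + c_1
Substituting the second into the first: gamma(0) (1 - phi_1^2) = c_0 + phi_1 c_1, so
  gamma(0) = c_0 / (1 - phi_1^2) = 2 / (1 - (0.659)^2) = 2 / 0.565719 = 3.535324.
  gamma(1) = phi_1 gamma(0) = (0.659)(3.535324) = 2.329779.
Therefore gamma(1) = 2.3298 (to 4 decimal places).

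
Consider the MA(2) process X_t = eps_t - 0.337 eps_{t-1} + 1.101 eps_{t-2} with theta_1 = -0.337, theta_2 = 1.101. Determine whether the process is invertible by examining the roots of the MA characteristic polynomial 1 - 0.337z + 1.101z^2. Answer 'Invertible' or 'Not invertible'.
\text{Not invertible}

The MA(q) characteristic polynomial is P(z) = 1 - 0.337z + 1.101z^2.
Invertibility requires all roots to lie outside the unit circle, i.e. |z| > 1 for every root.
Set 1 + (-0.337) z + (1.101) z^2 = 0, i.e. a z^2 + b z + c = 0 with a = 1.101, b = -0.337, c = 1.
Discriminant D = b^2 - 4ac = (-0.337)^2 - 4*(1.101)*1 = 0.113569 - (4.404) = -4.290431.
D < 0, so the roots are the complex-conjugate pair z = (-b +/- i sqrt(-D)) / (2a) = 0.153 +/- 0.9407i.
For a conjugate pair |z|^2 = z * conj(z) = (product of roots) = c/a = 1/(1.101) = 0.908265, so |z| = sqrt(0.908265) = 0.953 for both roots.
Moduli of all roots: 0.9530, 0.9530.
All moduli strictly greater than 1? No.
Verdict: Not invertible.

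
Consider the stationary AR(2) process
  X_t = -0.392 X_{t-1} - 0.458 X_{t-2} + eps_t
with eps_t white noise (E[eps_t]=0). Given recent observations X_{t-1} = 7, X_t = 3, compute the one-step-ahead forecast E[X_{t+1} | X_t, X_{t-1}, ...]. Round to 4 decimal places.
E[X_{t+1} \mid \mathcal F_t] = -4.3820

For an AR(p) model X_t = c + sum_i phi_i X_{t-i} + eps_t, the
one-step-ahead conditional mean is
  E[X_{t+1} | X_t, ...] = c + sum_i phi_i X_{t+1-i}.
Substitute known values:
  E[X_{t+1} | ...] = (-0.392) * (3) + (-0.458) * (7)
                   = -4.3820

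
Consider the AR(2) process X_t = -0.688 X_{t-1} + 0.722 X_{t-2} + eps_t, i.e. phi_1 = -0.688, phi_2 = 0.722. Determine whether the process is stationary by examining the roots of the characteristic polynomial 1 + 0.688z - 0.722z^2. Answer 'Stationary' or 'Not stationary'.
\text{Not stationary}

The AR(p) characteristic polynomial is P(z) = 1 + 0.688z - 0.722z^2.
Stationarity requires all roots to lie outside the unit circle, i.e. |z| > 1 for every root.
Set 1 + (0.688) z + (-0.722) z^2 = 0, i.e. a z^2 + b z + c = 0 with a = -0.722, b = 0.688, c = 1.
Discriminant D = b^2 - 4ac = (0.688)^2 - 4*(-0.722)*1 = 0.473344 - (-2.888) = 3.361344.
D >= 0, so the roots are real: z = (-b +/- sqrt(D)) / (2a) = (-0.688 +/- 1.833397) / (-1.444).
  z_1 = (-0.688 + 1.833397) / (-1.444) = -0.7932,   |z_1| = 0.7932.
  z_2 = (-0.688 - 1.833397) / (-1.444) = 1.7461,   |z_2| = 1.7461.
Moduli of all roots: 0.7932, 1.7461.
All moduli strictly greater than 1? No.
Verdict: Not stationary.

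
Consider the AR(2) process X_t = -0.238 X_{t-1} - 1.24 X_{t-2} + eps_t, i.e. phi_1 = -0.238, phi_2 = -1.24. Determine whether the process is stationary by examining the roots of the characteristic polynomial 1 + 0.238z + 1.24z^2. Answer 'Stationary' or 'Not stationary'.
\text{Not stationary}

The AR(p) characteristic polynomial is P(z) = 1 + 0.238z + 1.24z^2.
Stationarity requires all roots to lie outside the unit circle, i.e. |z| > 1 for every root.
Set 1 + (0.238) z + (1.24) z^2 = 0, i.e. a z^2 + b z + c = 0 with a = 1.24, b = 0.238, c = 1.
Discriminant D = b^2 - 4ac = (0.238)^2 - 4*(1.24)*1 = 0.056644 - (4.96) = -4.903356.
D < 0, so the roots are the complex-conjugate pair z = (-b +/- i sqrt(-D)) / (2a) = -0.096 +/- 0.8929i.
For a conjugate pair |z|^2 = z * conj(z) = (product of roots) = c/a = 1/(1.24) = 0.806452, so |z| = sqrt(0.806452) = 0.898 for both roots.
Moduli of all roots: 0.8980, 0.8980.
All moduli strictly greater than 1? No.
Verdict: Not stationary.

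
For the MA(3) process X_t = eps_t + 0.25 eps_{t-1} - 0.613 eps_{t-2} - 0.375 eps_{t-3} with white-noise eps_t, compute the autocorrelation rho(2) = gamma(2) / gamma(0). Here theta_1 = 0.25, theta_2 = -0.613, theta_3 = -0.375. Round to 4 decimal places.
\rho(2) = -0.4476

For an MA(q) process with theta_0 = 1, the autocovariance is
  gamma(k) = sigma^2 * sum_{i=0..q-k} theta_i * theta_{i+k},
and rho(k) = gamma(k) / gamma(0). Sigma^2 cancels.
  numerator   = (1)*(-0.613) + (0.25)*(-0.375) = -0.70675.
  denominator = (1)^2 + (0.25)^2 + (-0.613)^2 + (-0.375)^2 = 1.578894.
  rho(2) = -0.70675 / 1.578894 = -0.4476.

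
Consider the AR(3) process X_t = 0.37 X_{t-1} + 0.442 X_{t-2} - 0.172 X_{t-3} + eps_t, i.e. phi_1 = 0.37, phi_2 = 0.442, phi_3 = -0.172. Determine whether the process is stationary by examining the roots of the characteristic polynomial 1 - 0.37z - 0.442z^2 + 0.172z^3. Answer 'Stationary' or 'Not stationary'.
\text{Stationary}

The AR(p) characteristic polynomial is P(z) = 1 - 0.37z - 0.442z^2 + 0.172z^3.
Stationarity requires all roots to lie outside the unit circle, i.e. |z| > 1 for every root.
Degree 3: look for a simple real root z0 first, then factor out (1 - z/z0) and solve the remaining quadratic.
Testing z0 = 2.5: P(2.5) = 1 + (-0.37)(2.5) + (-0.442)(2.5)^2 + (0.172)(2.5)^3
  = 1 + (-0.925) + (-2.7625) + (2.6875) = 0.  So z_0 = 2.5 is a root, |z_0| = 2.5.
Divide out the factor (1 - 0.4 z) = (1 - z/z0) (since 1/z0 = 0.4):
  P(z) = (1 - 0.4 z)(1 + (0.03) z + (-0.43) z^2)
  [check: z-coef 0.03 - (0.4) = -0.37; z^2-coef -0.43 - (0.4)(0.03) = -0.442; z^3-coef -(0.4)(-0.43) = 0.172.]
Remaining roots from the quadratic factor 1 + (0.03) z + (-0.43) z^2:
  Set 1 + (0.03) z + (-0.43) z^2 = 0, i.e. a z^2 + b z + c = 0 with a = -0.43, b = 0.03, c = 1.
  Discriminant D = b^2 - 4ac = (0.03)^2 - 4*(-0.43)*1 = 0.0009 - (-1.72) = 1.7209.
  D >= 0, so the roots are real: z = (-b +/- sqrt(D)) / (2a) = (-0.03 +/- 1.311831) / (-0.86).
    z_1 = (-0.03 + 1.311831) / (-0.86) = -1.4905,   |z_1| = 1.4905.
    z_2 = (-0.03 - 1.311831) / (-0.86) = 1.5603,   |z_2| = 1.5603.
Moduli of all roots: 2.5000, 1.4905, 1.5603.
All moduli strictly greater than 1? Yes.
Verdict: Stationary.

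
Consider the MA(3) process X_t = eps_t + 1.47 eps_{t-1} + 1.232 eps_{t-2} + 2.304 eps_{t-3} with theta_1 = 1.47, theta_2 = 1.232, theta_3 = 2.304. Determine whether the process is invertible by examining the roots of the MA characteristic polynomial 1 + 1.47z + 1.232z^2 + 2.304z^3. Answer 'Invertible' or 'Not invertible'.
\text{Not invertible}

The MA(q) characteristic polynomial is P(z) = 1 + 1.47z + 1.232z^2 + 2.304z^3.
Invertibility requires all roots to lie outside the unit circle, i.e. |z| > 1 for every root.
Degree 3: look for a simple real root z0 first, then factor out (1 - z/z0) and solve the remaining quadratic.
Testing z0 = -0.625: P(-0.625) = 1 + (1.47)(-0.625) + (1.232)(-0.625)^2 + (2.304)(-0.625)^3
  = 1 + (-0.91875) + (0.48125) + (-0.5625) = 0.  So z_0 = -0.625 is a root, |z_0| = 0.625.
Divide out the factor (1 + 1.6 z) = (1 - z/z0) (since 1/z0 = -1.6):
  P(z) = (1 + 1.6 z)(1 + (-0.13) z + (1.44) z^2)
  [check: z-coef -0.13 - (-1.6) = 1.47; z^2-coef 1.44 - (-1.6)(-0.13) = 1.232; z^3-coef -(-1.6)(1.44) = 2.304.]
Remaining roots from the quadratic factor 1 + (-0.13) z + (1.44) z^2:
  Set 1 + (-0.13) z + (1.44) z^2 = 0, i.e. a z^2 + b z + c = 0 with a = 1.44, b = -0.13, c = 1.
  Discriminant D = b^2 - 4ac = (-0.13)^2 - 4*(1.44)*1 = 0.0169 - (5.76) = -5.7431.
  D < 0, so the roots are the complex-conjugate pair z = (-b +/- i sqrt(-D)) / (2a) = 0.0451 +/- 0.8321i.
  For a conjugate pair |z|^2 = z * conj(z) = (product of roots) = c/a = 1/(1.44) = 0.694444, so |z| = sqrt(0.694444) = 0.8333 for both roots.
Moduli of all roots: 0.6250, 0.8333, 0.8333.
All moduli strictly greater than 1? No.
Verdict: Not invertible.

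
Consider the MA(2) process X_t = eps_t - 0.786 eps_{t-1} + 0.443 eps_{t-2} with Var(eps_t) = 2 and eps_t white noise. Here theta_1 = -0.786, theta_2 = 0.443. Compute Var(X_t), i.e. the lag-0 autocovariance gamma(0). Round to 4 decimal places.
\gamma(0) = 3.6281

For an MA(q) process X_t = eps_t + sum_i theta_i eps_{t-i} with
Var(eps_t) = sigma^2, the variance is
  gamma(0) = sigma^2 * (1 + sum_i theta_i^2).
  sum_i theta_i^2 = (-0.786)^2 + (0.443)^2 = 0.617796 + 0.196249 = 0.814045.
  gamma(0) = 2 * (1 + 0.814045) = 2 * 1.814045 = 3.62809, which rounds to 3.6281.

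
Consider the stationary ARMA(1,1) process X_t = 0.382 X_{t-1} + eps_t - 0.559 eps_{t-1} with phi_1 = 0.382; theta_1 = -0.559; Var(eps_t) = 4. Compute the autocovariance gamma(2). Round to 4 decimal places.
\gamma(2) = -0.2490

Multiply the model equation by X_{t-k} and take expectations. With theta_0 = psi_0 = 1 and psi_j the MA(infinity) weights, this gives
  gamma(k) - sum_i phi_i gamma(k-i) = c_k,
  c_k = sigma^2 * sum_{j=k..q} theta_j psi_{j-k}   (c_k = 0 for k > q),
using gamma(-m) = gamma(m).
psi-weights needed (psi_j = theta_j + sum_i phi_i psi_{j-i}):
  psi_1 = theta_1 + phi_1 = -0.559 + (0.382) = -0.177
Right-hand sides:
  c_0 = sigma^2 (1 + theta_1 psi_1) = 4 * (1 + (-0.559)(-0.177)) = 4 * 1.098943 = 4.395772
  c_1 = sigma^2 theta_1 = 4 * (-0.559) = -2.236
  c_2 = 0
Equations for k = 0 and k = 1 (AR order 1):
  gamma(0) = phi_1 gamma(1) + c_0
  gamma(1) = phi_1 gamma(0) + c_1
Substituting the second into the first: gamma(0) (1 - phi_1^2) = c_0 + phi_1 c_1, so
  gamma(0) = (c_0 + phi_1 c_1) / (1 - phi_1^2) = (4.395772 + (0.382)(-2.236)) / (1 - (0.382)^2) = 3.54162 / 0.854076 = 4.146727.
  gamma(1) = phi_1 gamma(0) + c_1 = (0.382)(4.146727) + (-2.236) = -0.65195.
For k = 2 (> q): gamma(2) = phi_1 gamma(1) = (0.382)(-0.65195) = -0.249045.
Therefore gamma(2) = -0.2490 (to 4 decimal places).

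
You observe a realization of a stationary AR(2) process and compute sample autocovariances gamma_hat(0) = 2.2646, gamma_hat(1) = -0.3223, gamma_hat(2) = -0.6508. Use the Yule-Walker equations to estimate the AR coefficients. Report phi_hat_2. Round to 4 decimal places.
\hat\phi_{2} = -0.3140

The Yule-Walker equations for an AR(p) process read, in matrix form,
  Gamma_p phi = r_p,   with   (Gamma_p)_{ij} = gamma(|i - j|),
                       (r_p)_i = gamma(i),   i,j = 1..p.
Substitute the sample gammas (Toeplitz matrix and right-hand side of size 2):
  Gamma_p = [[2.2646, -0.3223], [-0.3223, 2.2646]]
  r_p     = [-0.3223, -0.6508]
Written out:
  2.2646 phi_1 - 0.3223 phi_2 = -0.3223
  -0.3223 phi_1 + 2.2646 phi_2 = -0.6508
Solve by Cramer's rule:
  det = gamma(0)^2 - gamma(1)^2 = (2.2646)^2 - (-0.3223)^2 = 5.12841316 - 0.10387729 = 5.02453587
  phi_hat_1 = [gamma(1) gamma(0) - gamma(1) gamma(2)] / det = [(-0.3223)(2.2646) - (-0.3223)(-0.6508)] / 5.02453587 = -0.93963342 / 5.02453587 = -0.187
  phi_hat_2 = [gamma(0) gamma(2) - gamma(1)^2] / det = [(2.2646)(-0.6508) - (-0.3223)^2] / 5.02453587 = -1.57767897 / 5.02453587 = -0.314
So phi_hat = [-0.1870, -0.3140].
Therefore phi_hat_2 = -0.3140.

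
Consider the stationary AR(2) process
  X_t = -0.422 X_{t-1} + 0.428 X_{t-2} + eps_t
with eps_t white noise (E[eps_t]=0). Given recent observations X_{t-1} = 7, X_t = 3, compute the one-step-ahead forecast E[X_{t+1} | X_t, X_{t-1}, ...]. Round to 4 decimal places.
E[X_{t+1} \mid \mathcal F_t] = 1.7300

For an AR(p) model X_t = c + sum_i phi_i X_{t-i} + eps_t, the
one-step-ahead conditional mean is
  E[X_{t+1} | X_t, ...] = c + sum_i phi_i X_{t+1-i}.
Substitute known values:
  E[X_{t+1} | ...] = (-0.422) * (3) + (0.428) * (7)
                   = 1.7300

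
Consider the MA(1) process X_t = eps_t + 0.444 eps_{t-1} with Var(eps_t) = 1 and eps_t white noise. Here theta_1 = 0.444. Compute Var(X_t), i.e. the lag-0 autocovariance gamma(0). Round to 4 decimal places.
\gamma(0) = 1.1971

For an MA(q) process X_t = eps_t + sum_i theta_i eps_{t-i} with
Var(eps_t) = sigma^2, the variance is
  gamma(0) = sigma^2 * (1 + sum_i theta_i^2).
  sum_i theta_i^2 = (0.444)^2 = 0.197136.
  gamma(0) = 1 * (1 + 0.197136) = 1 * 1.197136 = 1.197136, which rounds to 1.1971.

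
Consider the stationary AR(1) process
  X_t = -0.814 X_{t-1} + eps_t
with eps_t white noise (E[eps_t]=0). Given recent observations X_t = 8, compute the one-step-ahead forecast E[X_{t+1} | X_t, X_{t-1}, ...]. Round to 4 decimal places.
E[X_{t+1} \mid \mathcal F_t] = -6.5120

For an AR(p) model X_t = c + sum_i phi_i X_{t-i} + eps_t, the
one-step-ahead conditional mean is
  E[X_{t+1} | X_t, ...] = c + sum_i phi_i X_{t+1-i}.
Substitute known values:
  E[X_{t+1} | ...] = (-0.814) * (8)
                   = -6.5120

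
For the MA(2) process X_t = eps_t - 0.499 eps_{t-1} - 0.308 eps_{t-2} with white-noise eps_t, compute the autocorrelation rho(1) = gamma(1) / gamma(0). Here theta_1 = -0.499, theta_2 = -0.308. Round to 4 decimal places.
\rho(1) = -0.2570

For an MA(q) process with theta_0 = 1, the autocovariance is
  gamma(k) = sigma^2 * sum_{i=0..q-k} theta_i * theta_{i+k},
and rho(k) = gamma(k) / gamma(0). Sigma^2 cancels.
  numerator   = (1)*(-0.499) + (-0.499)*(-0.308) = -0.345308.
  denominator = (1)^2 + (-0.499)^2 + (-0.308)^2 = 1.343865.
  rho(1) = -0.345308 / 1.343865 = -0.2570.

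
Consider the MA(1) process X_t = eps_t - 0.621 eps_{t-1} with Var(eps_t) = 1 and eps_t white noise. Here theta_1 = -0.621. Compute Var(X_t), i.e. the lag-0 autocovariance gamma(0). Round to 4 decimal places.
\gamma(0) = 1.3856

For an MA(q) process X_t = eps_t + sum_i theta_i eps_{t-i} with
Var(eps_t) = sigma^2, the variance is
  gamma(0) = sigma^2 * (1 + sum_i theta_i^2).
  sum_i theta_i^2 = (-0.621)^2 = 0.385641.
  gamma(0) = 1 * (1 + 0.385641) = 1 * 1.385641 = 1.385641, which rounds to 1.3856.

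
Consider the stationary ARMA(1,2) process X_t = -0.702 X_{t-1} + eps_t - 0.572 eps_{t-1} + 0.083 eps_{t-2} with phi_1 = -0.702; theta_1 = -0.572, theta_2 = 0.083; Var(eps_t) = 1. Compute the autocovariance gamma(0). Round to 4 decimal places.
\gamma(0) = 4.5064

Multiply the model equation by X_{t-k} and take expectations. With theta_0 = psi_0 = 1 and psi_j the MA(infinity) weights, this gives
  gamma(k) - sum_i phi_i gamma(k-i) = c_k,
  c_k = sigma^2 * sum_{j=k..q} theta_j psi_{j-k}   (c_k = 0 for k > q),
using gamma(-m) = gamma(m).
psi-weights needed (psi_j = theta_j + sum_i phi_i psi_{j-i}):
  psi_1 = theta_1 + phi_1 = -0.572 + (-0.702) = -1.274
  psi_2 = theta_2 + phi_1 psi_1 = 0.083 + (-0.702)(-1.274) = 0.977348
Right-hand sides:
  c_0 = sigma^2 (1 + theta_1 psi_1 + theta_2 psi_2) = 1 * (1 + (-0.572)(-1.274) + (0.083)(0.977348)) = 1 * 1.809848 = 1.809848
  c_1 = sigma^2 (theta_1 + theta_2 psi_1) = 1 * (-0.572 + (0.083)(-1.274)) = -0.677742
  c_2 = sigma^2 theta_2 = 1 * (0.083) = 0.083
Equations for k = 0 and k = 1 (AR order 1):
  gamma(0) = phi_1 gamma(1) + c_0
  gamma(1) = phi_1 gamma(0) + c_1
Substituting the second into the first: gamma(0) (1 - phi_1^2) = c_0 + phi_1 c_1, so
  gamma(0) = (c_0 + phi_1 c_1) / (1 - phi_1^2) = (1.809848 + (-0.702)(-0.677742)) / (1 - (-0.702)^2) = 2.285623 / 0.507196 = 4.50639.
Therefore gamma(0) = 4.5064 (to 4 decimal places).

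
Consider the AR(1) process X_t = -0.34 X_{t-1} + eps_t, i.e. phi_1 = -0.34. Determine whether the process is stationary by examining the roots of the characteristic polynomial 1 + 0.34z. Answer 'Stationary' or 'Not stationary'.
\text{Stationary}

The AR(p) characteristic polynomial is P(z) = 1 + 0.34z.
Stationarity requires all roots to lie outside the unit circle, i.e. |z| > 1 for every root.
This is linear in z: 1 + (0.34) z = 0  =>  z = -1/(0.34) = -2.941176,  |z| = 2.941176.
Moduli of all roots: 2.9412.
All moduli strictly greater than 1? Yes.
Verdict: Stationary.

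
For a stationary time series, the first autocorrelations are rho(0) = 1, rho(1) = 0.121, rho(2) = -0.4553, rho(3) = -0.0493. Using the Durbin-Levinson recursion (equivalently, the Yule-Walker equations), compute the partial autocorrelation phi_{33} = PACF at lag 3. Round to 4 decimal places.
\phi_{33} = 0.1179

The PACF at lag k is phi_{kk}, the last component of the solution
to the Yule-Walker system G_k phi = r_k where
  (G_k)_{ij} = rho(|i - j|), (r_k)_i = rho(i), i,j = 1..k.
Equivalently, Durbin-Levinson gives phi_{kk} iteratively:
  phi_{11} = rho(1)
  phi_{kk} = [rho(k) - sum_{j=1..k-1} phi_{k-1,j} rho(k-j)]
            / [1 - sum_{j=1..k-1} phi_{k-1,j} rho(j)],
  phi_{k,j} = phi_{k-1,j} - phi_{kk} phi_{k-1,k-j},  j = 1..k-1.
Step k = 1:
  phi_11 = rho(1) = 0.121.
Step k = 2:
  phi_22 = [rho(2) - phi_11 rho(1)] / [1 - phi_11 rho(1)] = [-0.4553 - (0.121)(0.121)] / [1 - (0.121)(0.121)]
         = -0.469941 / 0.985359 = -0.476924.
  Update: phi_21 = phi_11 - phi_22 phi_11 = 0.121 - (-0.476924)(0.121) = 0.178708.
Step k = 3:
  phi_33 = [rho(3) - phi_21 rho(2) - phi_22 rho(1)] / [1 - phi_21 rho(1) - phi_22 rho(2)]
    numerator   = -0.0493 - (0.178708)(-0.4553) - (-0.476924)(0.121) = 0.0897734
    denominator = 1 - (0.178708)(0.121) - (-0.476924)(-0.4553) = 0.76123303
  phi_33 = 0.0897734 / 0.76123303 = 0.1179.
Therefore phi_{33} = 0.1179.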